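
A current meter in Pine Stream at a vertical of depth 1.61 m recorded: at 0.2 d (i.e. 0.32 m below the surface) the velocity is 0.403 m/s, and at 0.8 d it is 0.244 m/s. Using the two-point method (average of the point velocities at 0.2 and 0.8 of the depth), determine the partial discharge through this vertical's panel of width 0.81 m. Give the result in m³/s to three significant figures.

0.422 m³/s

v̄ = (0.403 + 0.244) / 2 = 0.3235 m/s
q = v̄ × d × w = 0.3235 × 1.61 × 0.81 = 0.4219 m³/s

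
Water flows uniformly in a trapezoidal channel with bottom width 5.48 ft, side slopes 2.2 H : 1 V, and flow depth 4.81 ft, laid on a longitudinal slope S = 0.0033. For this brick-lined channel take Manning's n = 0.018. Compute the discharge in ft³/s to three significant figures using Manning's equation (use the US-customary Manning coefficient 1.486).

709 ft³/s

A = (b + z·y)·y = (5.48 + 2.2×4.81)×4.81 = 77.26 ft²
P = b + 2y√(1+z²) = 5.48 + 2×4.81×√(1+2.2²) = 28.73 ft
R = A/P = 77.26/28.73 = 2.689 ft
Q = (1.486/n)·A·R^(2/3)·S^(1/2) = (1.486/0.018) × 77.26 × 2.689^(2/3) × 0.0033^(1/2) = 708.6 ft³/s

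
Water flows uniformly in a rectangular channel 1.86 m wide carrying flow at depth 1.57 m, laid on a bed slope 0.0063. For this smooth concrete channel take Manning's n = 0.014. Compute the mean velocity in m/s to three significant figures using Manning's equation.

3.96 m/s

A = b·y = 1.86 × 1.57 = 2.920 m²
P = b + 2y = 1.86 + 2×1.57 = 5.000 m
R = A/P = 2.920/5.000 = 0.5840 m
Q = (1/n)·A·R^(2/3)·S^(1/2) = (1/0.014) × 2.920 × 0.5840^(2/3) × 0.0063^(1/2) = 11.57 m³/s
V = Q/A = 11.57/2.920 = 3.961 m/s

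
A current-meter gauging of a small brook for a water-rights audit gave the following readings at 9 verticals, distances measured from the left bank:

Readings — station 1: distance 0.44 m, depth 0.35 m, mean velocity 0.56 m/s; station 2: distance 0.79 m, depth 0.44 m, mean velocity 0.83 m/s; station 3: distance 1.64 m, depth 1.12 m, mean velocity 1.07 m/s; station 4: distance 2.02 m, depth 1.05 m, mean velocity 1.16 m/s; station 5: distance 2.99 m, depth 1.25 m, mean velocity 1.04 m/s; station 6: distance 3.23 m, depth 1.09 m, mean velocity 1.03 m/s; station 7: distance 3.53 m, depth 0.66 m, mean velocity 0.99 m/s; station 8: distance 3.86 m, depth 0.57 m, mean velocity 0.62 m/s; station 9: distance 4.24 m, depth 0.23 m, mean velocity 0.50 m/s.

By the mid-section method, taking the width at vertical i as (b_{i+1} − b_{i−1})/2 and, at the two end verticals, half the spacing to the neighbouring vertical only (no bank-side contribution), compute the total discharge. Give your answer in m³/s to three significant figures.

3.26 m³/s

w_1 = (0.79 − 0.44)/2 = 0.175 m; q_1 = 0.56 × 0.35 × 0.175 = 0.03430 m³/s
w_2 = (1.64 − 0.44)/2 = 0.6 m; q_2 = 0.83 × 0.44 × 0.6 = 0.2191 m³/s
w_3 = (2.02 − 0.79)/2 = 0.615 m; q_3 = 1.07 × 1.12 × 0.615 = 0.7370 m³/s
w_4 = (2.99 − 1.64)/2 = 0.675 m; q_4 = 1.16 × 1.05 × 0.675 = 0.8222 m³/s
w_5 = (3.23 − 2.02)/2 = 0.605 m; q_5 = 1.04 × 1.25 × 0.605 = 0.7865 m³/s
w_6 = (3.53 − 2.99)/2 = 0.27 m; q_6 = 1.03 × 1.09 × 0.27 = 0.3031 m³/s
w_7 = (3.86 − 3.23)/2 = 0.315 m; q_7 = 0.99 × 0.66 × 0.315 = 0.2058 m³/s
w_8 = (4.24 − 3.53)/2 = 0.355 m; q_8 = 0.62 × 0.57 × 0.355 = 0.1255 m³/s
w_9 = (4.24 − 3.86)/2 = 0.19 m; q_9 = 0.50 × 0.23 × 0.19 = 0.02185 m³/s
Q = Σ qᵢ = 3.255 m³/s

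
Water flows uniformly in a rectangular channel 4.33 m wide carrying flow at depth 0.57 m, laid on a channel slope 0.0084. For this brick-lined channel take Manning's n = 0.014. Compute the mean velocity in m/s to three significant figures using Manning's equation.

3.85 m/s

A = b·y = 4.33 × 0.57 = 2.468 m²
P = b + 2y = 4.33 + 2×0.57 = 5.470 m
R = A/P = 2.468/5.470 = 0.4512 m
Q = (1/n)·A·R^(2/3)·S^(1/2) = (1/0.014) × 2.468 × 0.4512^(2/3) × 0.0084^(1/2) = 9.505 m³/s
V = Q/A = 9.505/2.468 = 3.851 m/s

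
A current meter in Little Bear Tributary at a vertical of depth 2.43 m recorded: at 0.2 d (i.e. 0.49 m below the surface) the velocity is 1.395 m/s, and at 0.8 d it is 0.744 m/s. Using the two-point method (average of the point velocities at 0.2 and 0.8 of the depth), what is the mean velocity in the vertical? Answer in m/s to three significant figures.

1.07 m/s

v̄ = (1.395 + 0.744) / 2 = 1.070 m/s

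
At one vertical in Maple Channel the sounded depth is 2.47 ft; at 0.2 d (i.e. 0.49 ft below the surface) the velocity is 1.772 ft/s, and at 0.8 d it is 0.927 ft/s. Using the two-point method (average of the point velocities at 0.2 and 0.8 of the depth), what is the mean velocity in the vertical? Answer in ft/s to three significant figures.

1.35 ft/s

v̄ = (1.772 + 0.927) / 2 = 1.350 ft/s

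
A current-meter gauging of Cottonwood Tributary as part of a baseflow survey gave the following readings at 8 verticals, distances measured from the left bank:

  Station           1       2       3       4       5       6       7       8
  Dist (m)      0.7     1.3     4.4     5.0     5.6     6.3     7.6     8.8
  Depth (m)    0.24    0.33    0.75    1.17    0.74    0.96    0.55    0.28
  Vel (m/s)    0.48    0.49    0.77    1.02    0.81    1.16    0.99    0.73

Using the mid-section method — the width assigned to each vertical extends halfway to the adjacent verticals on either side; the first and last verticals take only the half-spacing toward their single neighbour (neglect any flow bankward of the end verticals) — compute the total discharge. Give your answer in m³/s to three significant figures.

w_1 = (1.3 − 0.7)/2 = 0.3 m; q_1 = 0.48 × 0.24 × 0.3 = 0.03456 m³/s
w_2 = (4.4 − 0.7)/2 = 1.85 m; q_2 = 0.49 × 0.33 × 1.85 = 0.2991 m³/s
w_3 = (5.0 − 1.3)/2 = 1.85 m; q_3 = 0.77 × 0.75 × 1.85 = 1.068 m³/s
w_4 = (5.6 − 4.4)/2 = 0.6 m; q_4 = 1.02 × 1.17 × 0.6 = 0.7160 m³/s
w_5 = (6.3 − 5.0)/2 = 0.65 m; q_5 = 0.81 × 0.74 × 0.65 = 0.3896 m³/s
w_6 = (7.6 − 5.6)/2 = 1 m; q_6 = 1.16 × 0.96 × 1 = 1.114 m³/s
w_7 = (8.8 − 6.3)/2 = 1.25 m; q_7 = 0.99 × 0.55 × 1.25 = 0.6806 m³/s
w_8 = (8.8 − 7.6)/2 = 0.6 m; q_8 = 0.73 × 0.28 × 0.6 = 0.1226 m³/s
Q = Σ qᵢ = 4.425 m³/s

4.42 m³/s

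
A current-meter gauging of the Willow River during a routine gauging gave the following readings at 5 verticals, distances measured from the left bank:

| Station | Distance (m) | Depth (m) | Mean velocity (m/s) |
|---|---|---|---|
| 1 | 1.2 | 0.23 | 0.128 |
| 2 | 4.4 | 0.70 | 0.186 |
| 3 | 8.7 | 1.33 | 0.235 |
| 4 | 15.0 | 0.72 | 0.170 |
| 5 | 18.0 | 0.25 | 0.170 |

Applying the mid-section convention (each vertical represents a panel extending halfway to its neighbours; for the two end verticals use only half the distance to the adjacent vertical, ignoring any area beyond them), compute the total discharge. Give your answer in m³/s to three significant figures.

w_1 = (4.4 − 1.2)/2 = 1.6 m; q_1 = 0.128 × 0.23 × 1.6 = 0.04710 m³/s
w_2 = (8.7 − 1.2)/2 = 3.75 m; q_2 = 0.186 × 0.70 × 3.75 = 0.4883 m³/s
w_3 = (15.0 − 4.4)/2 = 5.3 m; q_3 = 0.235 × 1.33 × 5.3 = 1.657 m³/s
w_4 = (18.0 − 8.7)/2 = 4.65 m; q_4 = 0.170 × 0.72 × 4.65 = 0.5692 m³/s
w_5 = (18.0 − 15.0)/2 = 1.5 m; q_5 = 0.170 × 0.25 × 1.5 = 0.06375 m³/s
Q = Σ qᵢ = 2.825 m³/s

2.82 m³/s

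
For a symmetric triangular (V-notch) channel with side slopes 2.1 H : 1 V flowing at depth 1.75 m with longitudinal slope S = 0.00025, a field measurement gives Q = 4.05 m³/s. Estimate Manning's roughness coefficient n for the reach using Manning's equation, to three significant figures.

0.0215

A = z·y² = 2.1×1.75² = 6.431 m²
P = 2y√(1+z²) = 2×1.75×√(1+2.1²) = 8.141 m
R = A/P = 6.431/8.141 = 0.7900 m
n = (1/Q)·A·R^(2/3)·S^(1/2) = (1/4.05) × 6.431 × 0.8546 × 0.01581 = 0.02146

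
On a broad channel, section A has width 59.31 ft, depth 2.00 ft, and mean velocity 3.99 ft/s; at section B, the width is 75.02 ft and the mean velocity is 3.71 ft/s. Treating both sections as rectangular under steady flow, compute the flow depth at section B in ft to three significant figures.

1.70 ft

Q = A₁V₁ = (59.31×2.00) × 3.99 = 473.3 ft³/s
d₂ = Q/(b₂ V₂) = 473.3/(75.02×3.71) = 1.701 ft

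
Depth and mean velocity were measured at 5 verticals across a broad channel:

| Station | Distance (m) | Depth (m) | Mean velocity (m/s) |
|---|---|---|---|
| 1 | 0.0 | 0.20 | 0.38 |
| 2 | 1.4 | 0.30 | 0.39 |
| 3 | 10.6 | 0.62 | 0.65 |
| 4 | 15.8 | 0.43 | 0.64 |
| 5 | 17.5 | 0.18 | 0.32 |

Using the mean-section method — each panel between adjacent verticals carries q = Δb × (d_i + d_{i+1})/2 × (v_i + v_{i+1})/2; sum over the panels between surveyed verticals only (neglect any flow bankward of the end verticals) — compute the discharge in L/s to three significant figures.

4350 L/s

Panel 1-2: Δb = 1.4 m, d̄ = (0.20+0.30)/2 = 0.25, v̄ = (0.38+0.39)/2 = 0.385 → q = 1.4×0.25×0.385 = 0.1348 m³/s
Panel 2-3: Δb = 9.2 m, d̄ = (0.30+0.62)/2 = 0.46, v̄ = (0.39+0.65)/2 = 0.52 → q = 9.2×0.46×0.52 = 2.201 m³/s
Panel 3-4: Δb = 5.2 m, d̄ = (0.62+0.43)/2 = 0.525, v̄ = (0.65+0.64)/2 = 0.645 → q = 5.2×0.525×0.645 = 1.761 m³/s
Panel 4-5: Δb = 1.7 m, d̄ = (0.43+0.18)/2 = 0.305, v̄ = (0.64+0.32)/2 = 0.48 → q = 1.7×0.305×0.48 = 0.2489 m³/s
Q = Σ q = 4.345 m³/s
= 4.345 × 1000 = 4345 L/s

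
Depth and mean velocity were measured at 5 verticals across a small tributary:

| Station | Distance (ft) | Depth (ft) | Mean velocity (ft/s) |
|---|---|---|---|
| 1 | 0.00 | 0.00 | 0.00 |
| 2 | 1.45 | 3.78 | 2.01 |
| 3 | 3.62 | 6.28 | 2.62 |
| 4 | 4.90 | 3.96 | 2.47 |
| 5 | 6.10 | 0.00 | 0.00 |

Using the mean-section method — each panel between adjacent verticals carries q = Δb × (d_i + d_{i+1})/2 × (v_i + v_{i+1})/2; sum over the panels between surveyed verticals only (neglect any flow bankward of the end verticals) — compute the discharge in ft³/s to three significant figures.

Panel 1-2: Δb = 1.45 ft, d̄ = (0.00+3.78)/2 = 1.89, v̄ = (0.00+2.01)/2 = 1.005 → q = 1.45×1.89×1.005 = 2.754 ft³/s
Panel 2-3: Δb = 2.17 ft, d̄ = (3.78+6.28)/2 = 5.03, v̄ = (2.01+2.62)/2 = 2.315 → q = 2.17×5.03×2.315 = 25.27 ft³/s
Panel 3-4: Δb = 1.28 ft, d̄ = (6.28+3.96)/2 = 5.12, v̄ = (2.62+2.47)/2 = 2.545 → q = 1.28×5.12×2.545 = 16.68 ft³/s
Panel 4-5: Δb = 1.2 ft, d̄ = (3.96+0.00)/2 = 1.98, v̄ = (2.47+0.00)/2 = 1.235 → q = 1.2×1.98×1.235 = 2.934 ft³/s
Q = Σ q = 47.64 ft³/s

47.6 ft³/s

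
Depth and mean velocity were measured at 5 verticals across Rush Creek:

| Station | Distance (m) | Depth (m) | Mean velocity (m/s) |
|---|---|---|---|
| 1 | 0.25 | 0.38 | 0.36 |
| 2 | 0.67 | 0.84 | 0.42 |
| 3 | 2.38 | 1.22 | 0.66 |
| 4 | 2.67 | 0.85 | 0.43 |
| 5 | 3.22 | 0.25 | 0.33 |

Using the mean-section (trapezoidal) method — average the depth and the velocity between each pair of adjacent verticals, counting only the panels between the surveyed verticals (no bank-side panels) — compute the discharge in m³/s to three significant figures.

Panel 1-2: Δb = 0.42 m, d̄ = (0.38+0.84)/2 = 0.61, v̄ = (0.36+0.42)/2 = 0.39 → q = 0.42×0.61×0.39 = 0.09992 m³/s
Panel 2-3: Δb = 1.71 m, d̄ = (0.84+1.22)/2 = 1.03, v̄ = (0.42+0.66)/2 = 0.54 → q = 1.71×1.03×0.54 = 0.9511 m³/s
Panel 3-4: Δb = 0.29 m, d̄ = (1.22+0.85)/2 = 1.035, v̄ = (0.66+0.43)/2 = 0.545 → q = 0.29×1.035×0.545 = 0.1636 m³/s
Panel 4-5: Δb = 0.55 m, d̄ = (0.85+0.25)/2 = 0.55, v̄ = (0.43+0.33)/2 = 0.38 → q = 0.55×0.55×0.38 = 0.1150 m³/s
Q = Σ q = 1.330 m³/s

1.33 m³/s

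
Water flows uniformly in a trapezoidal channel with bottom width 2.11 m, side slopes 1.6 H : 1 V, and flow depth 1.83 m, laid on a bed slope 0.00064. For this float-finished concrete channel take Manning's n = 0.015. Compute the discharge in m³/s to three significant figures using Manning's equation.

15.8 m³/s

A = (b + z·y)·y = (2.11 + 1.6×1.83)×1.83 = 9.220 m²
P = b + 2y√(1+z²) = 2.11 + 2×1.83×√(1+1.6²) = 9.016 m
R = A/P = 9.220/9.016 = 1.023 m
Q = (1/n)·A·R^(2/3)·S^(1/2) = (1/0.015) × 9.220 × 1.023^(2/3) × 0.00064^(1/2) = 15.78 m³/s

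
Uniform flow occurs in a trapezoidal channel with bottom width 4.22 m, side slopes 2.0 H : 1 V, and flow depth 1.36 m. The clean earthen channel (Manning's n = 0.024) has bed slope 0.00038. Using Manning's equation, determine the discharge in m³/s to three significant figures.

A = (b + z·y)·y = (4.22 + 2.0×1.36)×1.36 = 9.438 m²
P = b + 2y√(1+z²) = 4.22 + 2×1.36×√(1+2.0²) = 10.30 m
R = A/P = 9.438/10.30 = 0.9162 m
Q = (1/n)·A·R^(2/3)·S^(1/2) = (1/0.024) × 9.438 × 0.9162^(2/3) × 0.00038^(1/2) = 7.231 m³/s

7.23 m³/s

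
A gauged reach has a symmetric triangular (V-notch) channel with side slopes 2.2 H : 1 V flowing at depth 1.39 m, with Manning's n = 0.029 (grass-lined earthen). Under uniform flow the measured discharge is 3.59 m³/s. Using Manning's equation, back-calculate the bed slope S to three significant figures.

A = z·y² = 2.2×1.39² = 4.251 m²
P = 2y√(1+z²) = 2×1.39×√(1+2.2²) = 6.718 m
R = A/P = 4.251/6.718 = 0.6327 m
S = (Q·n / (1·A·R^(2/3)))² = (3.59×0.029 / (1×4.251×0.7370))² = 0.001104

0.00110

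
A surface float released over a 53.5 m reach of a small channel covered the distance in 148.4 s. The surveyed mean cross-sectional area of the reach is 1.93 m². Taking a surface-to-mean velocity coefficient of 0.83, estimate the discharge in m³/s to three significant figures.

0.578 m³/s

v_surface = L / t̄ = 53.5 / 148.4 = 0.3605 m/s
v_mean = 0.83 × 0.3605 = 0.2992 m/s
Q = A × v_mean = 1.93 × 0.2992 = 0.5775 m³/s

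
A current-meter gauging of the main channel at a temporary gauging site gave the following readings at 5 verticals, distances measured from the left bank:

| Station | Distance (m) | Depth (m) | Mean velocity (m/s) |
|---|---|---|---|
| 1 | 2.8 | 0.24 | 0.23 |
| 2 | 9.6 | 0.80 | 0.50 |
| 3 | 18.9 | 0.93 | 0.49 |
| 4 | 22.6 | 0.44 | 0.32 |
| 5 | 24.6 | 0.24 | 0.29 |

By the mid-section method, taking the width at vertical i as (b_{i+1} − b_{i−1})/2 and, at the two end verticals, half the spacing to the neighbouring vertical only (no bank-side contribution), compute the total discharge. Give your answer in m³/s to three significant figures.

6.84 m³/s

w_1 = (9.6 − 2.8)/2 = 3.4 m; q_1 = 0.23 × 0.24 × 3.4 = 0.1877 m³/s
w_2 = (18.9 − 2.8)/2 = 8.05 m; q_2 = 0.50 × 0.80 × 8.05 = 3.220 m³/s
w_3 = (22.6 − 9.6)/2 = 6.5 m; q_3 = 0.49 × 0.93 × 6.5 = 2.962 m³/s
w_4 = (24.6 − 18.9)/2 = 2.85 m; q_4 = 0.32 × 0.44 × 2.85 = 0.4013 m³/s
w_5 = (24.6 − 22.6)/2 = 1 m; q_5 = 0.29 × 0.24 × 1 = 0.06960 m³/s
Q = Σ qᵢ = 6.841 m³/s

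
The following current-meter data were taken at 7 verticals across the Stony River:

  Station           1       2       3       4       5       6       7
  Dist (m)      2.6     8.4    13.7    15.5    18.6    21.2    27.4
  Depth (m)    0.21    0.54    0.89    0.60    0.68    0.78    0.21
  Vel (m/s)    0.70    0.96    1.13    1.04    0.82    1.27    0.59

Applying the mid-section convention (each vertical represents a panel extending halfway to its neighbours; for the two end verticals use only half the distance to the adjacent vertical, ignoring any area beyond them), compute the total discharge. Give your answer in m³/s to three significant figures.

w_1 = (8.4 − 2.6)/2 = 2.9 m; q_1 = 0.70 × 0.21 × 2.9 = 0.4263 m³/s
w_2 = (13.7 − 2.6)/2 = 5.55 m; q_2 = 0.96 × 0.54 × 5.55 = 2.877 m³/s
w_3 = (15.5 − 8.4)/2 = 3.55 m; q_3 = 1.13 × 0.89 × 3.55 = 3.570 m³/s
w_4 = (18.6 − 13.7)/2 = 2.45 m; q_4 = 1.04 × 0.60 × 2.45 = 1.529 m³/s
w_5 = (21.2 − 15.5)/2 = 2.85 m; q_5 = 0.82 × 0.68 × 2.85 = 1.589 m³/s
w_6 = (27.4 − 18.6)/2 = 4.4 m; q_6 = 1.27 × 0.78 × 4.4 = 4.359 m³/s
w_7 = (27.4 − 21.2)/2 = 3.1 m; q_7 = 0.59 × 0.21 × 3.1 = 0.3841 m³/s
Q = Σ qᵢ = 14.73 m³/s

14.7 m³/s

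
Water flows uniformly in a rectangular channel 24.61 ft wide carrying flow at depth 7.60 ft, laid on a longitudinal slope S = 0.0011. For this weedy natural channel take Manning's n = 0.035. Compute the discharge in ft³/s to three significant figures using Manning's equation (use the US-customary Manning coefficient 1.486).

A = b·y = 24.61 × 7.60 = 187.0 ft²
P = b + 2y = 24.61 + 2×7.60 = 39.81 ft
R = A/P = 187.0/39.81 = 4.698 ft
Q = (1.486/n)·A·R^(2/3)·S^(1/2) = (1.486/0.035) × 187.0 × 4.698^(2/3) × 0.0011^(1/2) = 738.8 ft³/s

739 ft³/s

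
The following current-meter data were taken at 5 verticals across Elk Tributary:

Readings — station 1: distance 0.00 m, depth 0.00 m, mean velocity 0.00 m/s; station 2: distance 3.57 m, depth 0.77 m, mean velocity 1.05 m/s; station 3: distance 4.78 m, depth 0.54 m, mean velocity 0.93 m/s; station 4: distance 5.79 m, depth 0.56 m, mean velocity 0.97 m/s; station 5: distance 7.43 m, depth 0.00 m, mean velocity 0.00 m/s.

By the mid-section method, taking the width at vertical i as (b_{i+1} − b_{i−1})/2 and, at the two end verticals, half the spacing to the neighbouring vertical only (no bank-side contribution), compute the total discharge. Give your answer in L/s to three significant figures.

3210 L/s

w_2 = (4.78 − 0.00)/2 = 2.39 m; q_2 = 1.05 × 0.77 × 2.39 = 1.932 m³/s
w_3 = (5.79 − 3.57)/2 = 1.11 m; q_3 = 0.93 × 0.54 × 1.11 = 0.5574 m³/s
w_4 = (7.43 − 4.78)/2 = 1.325 m; q_4 = 0.97 × 0.56 × 1.325 = 0.7197 m³/s
Stations 1, 5 contribute zero (depth or velocity is 0).
Q = Σ qᵢ = 3.209 m³/s
= 3.209 × 1000 = 3209 L/s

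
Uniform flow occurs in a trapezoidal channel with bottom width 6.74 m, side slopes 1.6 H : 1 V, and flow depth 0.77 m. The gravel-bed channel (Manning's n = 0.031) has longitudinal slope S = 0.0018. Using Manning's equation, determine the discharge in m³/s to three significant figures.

6.22 m³/s

A = (b + z·y)·y = (6.74 + 1.6×0.77)×0.77 = 6.138 m²
P = b + 2y√(1+z²) = 6.74 + 2×0.77×√(1+1.6²) = 9.646 m
R = A/P = 6.138/9.646 = 0.6364 m
Q = (1/n)·A·R^(2/3)·S^(1/2) = (1/0.031) × 6.138 × 0.6364^(2/3) × 0.0018^(1/2) = 6.216 m³/s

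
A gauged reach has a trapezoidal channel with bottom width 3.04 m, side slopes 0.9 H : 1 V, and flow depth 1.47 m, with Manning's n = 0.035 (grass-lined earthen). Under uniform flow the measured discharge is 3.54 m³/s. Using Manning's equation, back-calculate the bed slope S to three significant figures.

0.000419

A = (b + z·y)·y = (3.04 + 0.9×1.47)×1.47 = 6.414 m²
P = b + 2y√(1+z²) = 3.04 + 2×1.47×√(1+0.9²) = 6.995 m
R = A/P = 6.414/6.995 = 0.9168 m
S = (Q·n / (1·A·R^(2/3)))² = (3.54×0.035 / (1×6.414×0.9438))² = 0.0004190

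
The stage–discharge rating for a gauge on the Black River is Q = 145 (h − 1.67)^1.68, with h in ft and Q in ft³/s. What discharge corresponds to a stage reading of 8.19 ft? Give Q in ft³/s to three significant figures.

Q = 145 × (8.19 − 1.67)^1.68 = 145 × 6.52^1.68 = 3383 ft³/s

3380 ft³/s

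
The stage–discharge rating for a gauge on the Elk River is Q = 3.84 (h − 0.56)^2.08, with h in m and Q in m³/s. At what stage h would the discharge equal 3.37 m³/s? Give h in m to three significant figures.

h − h₀ = (Q/C)^(1/b) = (3.37/3.84)^(1/2.08) = 0.9392 m
h = 0.56 + 0.9392 = 1.499 m

1.50 m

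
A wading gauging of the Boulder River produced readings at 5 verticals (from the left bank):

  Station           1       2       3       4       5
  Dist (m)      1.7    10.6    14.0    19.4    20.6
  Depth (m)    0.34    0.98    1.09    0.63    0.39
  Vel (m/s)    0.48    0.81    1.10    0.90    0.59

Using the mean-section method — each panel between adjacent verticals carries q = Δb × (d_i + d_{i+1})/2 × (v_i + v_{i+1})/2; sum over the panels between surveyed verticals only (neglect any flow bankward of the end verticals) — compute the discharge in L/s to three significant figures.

12200 L/s

Panel 1-2: Δb = 8.9 m, d̄ = (0.34+0.98)/2 = 0.66, v̄ = (0.48+0.81)/2 = 0.645 → q = 8.9×0.66×0.645 = 3.789 m³/s
Panel 2-3: Δb = 3.4 m, d̄ = (0.98+1.09)/2 = 1.035, v̄ = (0.81+1.10)/2 = 0.955 → q = 3.4×1.035×0.955 = 3.361 m³/s
Panel 3-4: Δb = 5.4 m, d̄ = (1.09+0.63)/2 = 0.86, v̄ = (1.10+0.90)/2 = 1 → q = 5.4×0.86×1 = 4.644 m³/s
Panel 4-5: Δb = 1.2 m, d̄ = (0.63+0.39)/2 = 0.51, v̄ = (0.90+0.59)/2 = 0.745 → q = 1.2×0.51×0.745 = 0.4559 m³/s
Q = Σ q = 12.25 m³/s
= 12.25 × 1000 = 12250 L/s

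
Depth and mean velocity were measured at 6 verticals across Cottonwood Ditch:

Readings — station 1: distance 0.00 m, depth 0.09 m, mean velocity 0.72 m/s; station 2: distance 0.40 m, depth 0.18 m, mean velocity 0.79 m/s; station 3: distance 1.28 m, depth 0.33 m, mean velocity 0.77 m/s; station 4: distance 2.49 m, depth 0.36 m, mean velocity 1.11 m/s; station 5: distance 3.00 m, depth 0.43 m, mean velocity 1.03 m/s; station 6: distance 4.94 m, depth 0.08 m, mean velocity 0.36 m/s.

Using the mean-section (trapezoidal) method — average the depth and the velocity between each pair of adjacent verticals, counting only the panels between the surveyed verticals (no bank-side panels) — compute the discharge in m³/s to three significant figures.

1.17 m³/s

Panel 1-2: Δb = 0.4 m, d̄ = (0.09+0.18)/2 = 0.135, v̄ = (0.72+0.79)/2 = 0.755 → q = 0.4×0.135×0.755 = 0.04077 m³/s
Panel 2-3: Δb = 0.88 m, d̄ = (0.18+0.33)/2 = 0.255, v̄ = (0.79+0.77)/2 = 0.78 → q = 0.88×0.255×0.78 = 0.1750 m³/s
Panel 3-4: Δb = 1.21 m, d̄ = (0.33+0.36)/2 = 0.345, v̄ = (0.77+1.11)/2 = 0.94 → q = 1.21×0.345×0.94 = 0.3924 m³/s
Panel 4-5: Δb = 0.51 m, d̄ = (0.36+0.43)/2 = 0.395, v̄ = (1.11+1.03)/2 = 1.07 → q = 0.51×0.395×1.07 = 0.2156 m³/s
Panel 5-6: Δb = 1.94 m, d̄ = (0.43+0.08)/2 = 0.255, v̄ = (1.03+0.36)/2 = 0.695 → q = 1.94×0.255×0.695 = 0.3438 m³/s
Q = Σ q = 1.168 m³/s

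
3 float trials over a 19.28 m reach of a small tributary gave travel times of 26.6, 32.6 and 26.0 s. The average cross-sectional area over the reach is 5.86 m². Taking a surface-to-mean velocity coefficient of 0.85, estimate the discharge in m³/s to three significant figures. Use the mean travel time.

t̄ = (26.6 + 32.6 + 26.0) / 3 = 28.4 s
v_surface = L / t̄ = 19.28 / 28.4 = 0.6789 m/s
v_mean = 0.85 × 0.6789 = 0.5770 m/s
Q = A × v_mean = 5.86 × 0.5770 = 3.381 m³/s

3.38 m³/s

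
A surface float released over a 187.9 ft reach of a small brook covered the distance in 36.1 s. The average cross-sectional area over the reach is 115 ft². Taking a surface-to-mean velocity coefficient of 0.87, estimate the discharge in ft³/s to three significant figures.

v_surface = L / t̄ = 187.9 / 36.1 = 5.205 ft/s
v_mean = 0.87 × 5.205 = 4.528 ft/s
Q = A × v_mean = 115 × 4.528 = 520.8 ft³/s

521 ft³/s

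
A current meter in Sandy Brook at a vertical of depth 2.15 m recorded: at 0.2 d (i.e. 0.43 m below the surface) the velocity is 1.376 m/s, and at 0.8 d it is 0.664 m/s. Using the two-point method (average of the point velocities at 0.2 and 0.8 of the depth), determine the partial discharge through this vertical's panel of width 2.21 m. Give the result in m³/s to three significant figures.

4.85 m³/s

v̄ = (1.376 + 0.664) / 2 = 1.020 m/s
q = v̄ × d × w = 1.020 × 2.15 × 2.21 = 4.847 m³/s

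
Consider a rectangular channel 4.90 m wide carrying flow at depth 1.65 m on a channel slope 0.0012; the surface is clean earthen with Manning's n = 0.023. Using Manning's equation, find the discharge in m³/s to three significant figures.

A = b·y = 4.90 × 1.65 = 8.085 m²
P = b + 2y = 4.90 + 2×1.65 = 8.200 m
R = A/P = 8.085/8.200 = 0.9860 m
Q = (1/n)·A·R^(2/3)·S^(1/2) = (1/0.023) × 8.085 × 0.9860^(2/3) × 0.0012^(1/2) = 12.06 m³/s

12.1 m³/s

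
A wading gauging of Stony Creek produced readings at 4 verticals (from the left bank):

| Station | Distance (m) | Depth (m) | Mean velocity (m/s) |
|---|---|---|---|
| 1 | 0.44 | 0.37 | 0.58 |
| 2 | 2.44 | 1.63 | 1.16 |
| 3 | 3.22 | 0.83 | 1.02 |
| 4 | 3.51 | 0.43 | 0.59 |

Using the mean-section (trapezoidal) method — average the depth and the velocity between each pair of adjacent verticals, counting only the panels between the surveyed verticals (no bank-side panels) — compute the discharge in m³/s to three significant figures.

2.93 m³/s

Panel 1-2: Δb = 2 m, d̄ = (0.37+1.63)/2 = 1, v̄ = (0.58+1.16)/2 = 0.87 → q = 2×1×0.87 = 1.740 m³/s
Panel 2-3: Δb = 0.78 m, d̄ = (1.63+0.83)/2 = 1.23, v̄ = (1.16+1.02)/2 = 1.09 → q = 0.78×1.23×1.09 = 1.046 m³/s
Panel 3-4: Δb = 0.29 m, d̄ = (0.83+0.43)/2 = 0.63, v̄ = (1.02+0.59)/2 = 0.805 → q = 0.29×0.63×0.805 = 0.1471 m³/s
Q = Σ q = 2.933 m³/s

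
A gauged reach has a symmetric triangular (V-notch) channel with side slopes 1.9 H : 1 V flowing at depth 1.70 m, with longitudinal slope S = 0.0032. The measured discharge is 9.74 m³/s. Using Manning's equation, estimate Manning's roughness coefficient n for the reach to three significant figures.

0.0264

A = z·y² = 1.9×1.70² = 5.491 m²
P = 2y√(1+z²) = 2×1.70×√(1+1.9²) = 7.300 m
R = A/P = 5.491/7.300 = 0.7522 m
n = (1/Q)·A·R^(2/3)·S^(1/2) = (1/9.74) × 5.491 × 0.8271 × 0.05657 = 0.02638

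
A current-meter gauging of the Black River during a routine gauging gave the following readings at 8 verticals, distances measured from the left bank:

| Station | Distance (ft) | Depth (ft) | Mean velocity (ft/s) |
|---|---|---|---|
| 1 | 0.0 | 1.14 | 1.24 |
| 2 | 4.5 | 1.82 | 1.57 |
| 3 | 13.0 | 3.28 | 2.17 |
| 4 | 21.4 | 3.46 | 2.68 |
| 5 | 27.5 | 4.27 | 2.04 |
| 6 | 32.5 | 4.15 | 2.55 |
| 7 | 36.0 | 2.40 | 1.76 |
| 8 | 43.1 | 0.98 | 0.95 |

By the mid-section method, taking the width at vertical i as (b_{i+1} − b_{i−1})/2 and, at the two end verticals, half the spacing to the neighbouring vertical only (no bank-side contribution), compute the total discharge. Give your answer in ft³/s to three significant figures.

268 ft³/s

w_1 = (4.5 − 0.0)/2 = 2.25 ft; q_1 = 1.24 × 1.14 × 2.25 = 3.181 ft³/s
w_2 = (13.0 − 0.0)/2 = 6.5 ft; q_2 = 1.57 × 1.82 × 6.5 = 18.57 ft³/s
w_3 = (21.4 − 4.5)/2 = 8.45 ft; q_3 = 2.17 × 3.28 × 8.45 = 60.14 ft³/s
w_4 = (27.5 − 13.0)/2 = 7.25 ft; q_4 = 2.68 × 3.46 × 7.25 = 67.23 ft³/s
w_5 = (32.5 − 21.4)/2 = 5.55 ft; q_5 = 2.04 × 4.27 × 5.55 = 48.34 ft³/s
w_6 = (36.0 − 27.5)/2 = 4.25 ft; q_6 = 2.55 × 4.15 × 4.25 = 44.98 ft³/s
w_7 = (43.1 − 32.5)/2 = 5.3 ft; q_7 = 1.76 × 2.40 × 5.3 = 22.39 ft³/s
w_8 = (43.1 − 36.0)/2 = 3.55 ft; q_8 = 0.95 × 0.98 × 3.55 = 3.305 ft³/s
Q = Σ qᵢ = 268.1 ft³/s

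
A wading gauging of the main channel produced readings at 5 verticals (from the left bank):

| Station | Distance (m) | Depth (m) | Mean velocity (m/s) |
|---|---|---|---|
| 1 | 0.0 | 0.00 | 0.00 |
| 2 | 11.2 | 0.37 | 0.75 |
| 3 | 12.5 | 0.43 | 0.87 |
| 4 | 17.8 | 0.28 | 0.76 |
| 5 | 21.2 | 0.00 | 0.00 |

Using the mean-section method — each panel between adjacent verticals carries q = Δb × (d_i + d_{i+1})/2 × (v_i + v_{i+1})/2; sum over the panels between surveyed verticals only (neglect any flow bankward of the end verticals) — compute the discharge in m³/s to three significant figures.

2.91 m³/s

Panel 1-2: Δb = 11.2 m, d̄ = (0.00+0.37)/2 = 0.185, v̄ = (0.00+0.75)/2 = 0.375 → q = 11.2×0.185×0.375 = 0.7770 m³/s
Panel 2-3: Δb = 1.3 m, d̄ = (0.37+0.43)/2 = 0.4, v̄ = (0.75+0.87)/2 = 0.81 → q = 1.3×0.4×0.81 = 0.4212 m³/s
Panel 3-4: Δb = 5.3 m, d̄ = (0.43+0.28)/2 = 0.355, v̄ = (0.87+0.76)/2 = 0.815 → q = 5.3×0.355×0.815 = 1.533 m³/s
Panel 4-5: Δb = 3.4 m, d̄ = (0.28+0.00)/2 = 0.14, v̄ = (0.76+0.00)/2 = 0.38 → q = 3.4×0.14×0.38 = 0.1809 m³/s
Q = Σ q = 2.913 m³/s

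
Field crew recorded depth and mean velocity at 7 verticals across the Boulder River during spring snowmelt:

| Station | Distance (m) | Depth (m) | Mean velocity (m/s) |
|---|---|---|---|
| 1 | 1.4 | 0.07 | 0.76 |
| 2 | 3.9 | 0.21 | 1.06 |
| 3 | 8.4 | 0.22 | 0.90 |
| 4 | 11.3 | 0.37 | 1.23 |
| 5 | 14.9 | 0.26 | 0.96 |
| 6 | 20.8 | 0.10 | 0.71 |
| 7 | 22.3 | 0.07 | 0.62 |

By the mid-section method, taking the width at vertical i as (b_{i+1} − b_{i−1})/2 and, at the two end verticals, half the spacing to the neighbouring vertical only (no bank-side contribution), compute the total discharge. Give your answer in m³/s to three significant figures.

w_1 = (3.9 − 1.4)/2 = 1.25 m; q_1 = 0.76 × 0.07 × 1.25 = 0.06650 m³/s
w_2 = (8.4 − 1.4)/2 = 3.5 m; q_2 = 1.06 × 0.21 × 3.5 = 0.7791 m³/s
w_3 = (11.3 − 3.9)/2 = 3.7 m; q_3 = 0.90 × 0.22 × 3.7 = 0.7326 m³/s
w_4 = (14.9 − 8.4)/2 = 3.25 m; q_4 = 1.23 × 0.37 × 3.25 = 1.479 m³/s
w_5 = (20.8 − 11.3)/2 = 4.75 m; q_5 = 0.96 × 0.26 × 4.75 = 1.186 m³/s
w_6 = (22.3 − 14.9)/2 = 3.7 m; q_6 = 0.71 × 0.10 × 3.7 = 0.2627 m³/s
w_7 = (22.3 − 20.8)/2 = 0.75 m; q_7 = 0.62 × 0.07 × 0.75 = 0.03255 m³/s
Q = Σ qᵢ = 4.538 m³/s

4.54 m³/s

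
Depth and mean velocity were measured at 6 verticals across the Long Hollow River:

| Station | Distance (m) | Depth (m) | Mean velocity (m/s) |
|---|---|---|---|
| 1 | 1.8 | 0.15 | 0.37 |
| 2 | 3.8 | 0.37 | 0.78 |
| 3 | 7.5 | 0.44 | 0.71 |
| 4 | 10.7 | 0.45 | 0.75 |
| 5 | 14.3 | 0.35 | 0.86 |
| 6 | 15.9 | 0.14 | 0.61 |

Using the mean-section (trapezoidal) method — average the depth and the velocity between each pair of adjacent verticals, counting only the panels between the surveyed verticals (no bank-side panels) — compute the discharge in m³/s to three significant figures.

3.90 m³/s

Panel 1-2: Δb = 2 m, d̄ = (0.15+0.37)/2 = 0.26, v̄ = (0.37+0.78)/2 = 0.575 → q = 2×0.26×0.575 = 0.2990 m³/s
Panel 2-3: Δb = 3.7 m, d̄ = (0.37+0.44)/2 = 0.405, v̄ = (0.78+0.71)/2 = 0.745 → q = 3.7×0.405×0.745 = 1.116 m³/s
Panel 3-4: Δb = 3.2 m, d̄ = (0.44+0.45)/2 = 0.445, v̄ = (0.71+0.75)/2 = 0.73 → q = 3.2×0.445×0.73 = 1.040 m³/s
Panel 4-5: Δb = 3.6 m, d̄ = (0.45+0.35)/2 = 0.4, v̄ = (0.75+0.86)/2 = 0.805 → q = 3.6×0.4×0.805 = 1.159 m³/s
Panel 5-6: Δb = 1.6 m, d̄ = (0.35+0.14)/2 = 0.245, v̄ = (0.86+0.61)/2 = 0.735 → q = 1.6×0.245×0.735 = 0.2881 m³/s
Q = Σ q = 3.902 m³/s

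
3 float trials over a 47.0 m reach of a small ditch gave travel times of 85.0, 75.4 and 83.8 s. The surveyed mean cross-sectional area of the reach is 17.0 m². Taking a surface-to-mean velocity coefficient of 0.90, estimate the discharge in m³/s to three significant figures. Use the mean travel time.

8.83 m³/s

t̄ = (85.0 + 75.4 + 83.8) / 3 = 81.4 s
v_surface = L / t̄ = 47.0 / 81.4 = 0.5774 m/s
v_mean = 0.90 × 0.5774 = 0.5197 m/s
Q = A × v_mean = 17.0 × 0.5197 = 8.834 m³/s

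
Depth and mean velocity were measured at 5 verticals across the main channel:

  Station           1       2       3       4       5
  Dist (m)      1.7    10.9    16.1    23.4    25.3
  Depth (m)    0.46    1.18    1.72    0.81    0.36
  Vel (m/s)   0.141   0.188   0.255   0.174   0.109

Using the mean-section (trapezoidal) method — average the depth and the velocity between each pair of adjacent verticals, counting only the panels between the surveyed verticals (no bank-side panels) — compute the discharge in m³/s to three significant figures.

5.05 m³/s

Panel 1-2: Δb = 9.2 m, d̄ = (0.46+1.18)/2 = 0.82, v̄ = (0.141+0.188)/2 = 0.1645 → q = 9.2×0.82×0.1645 = 1.241 m³/s
Panel 2-3: Δb = 5.2 m, d̄ = (1.18+1.72)/2 = 1.45, v̄ = (0.188+0.255)/2 = 0.2215 → q = 5.2×1.45×0.2215 = 1.670 m³/s
Panel 3-4: Δb = 7.3 m, d̄ = (1.72+0.81)/2 = 1.265, v̄ = (0.255+0.174)/2 = 0.2145 → q = 7.3×1.265×0.2145 = 1.981 m³/s
Panel 4-5: Δb = 1.9 m, d̄ = (0.81+0.36)/2 = 0.585, v̄ = (0.174+0.109)/2 = 0.1415 → q = 1.9×0.585×0.1415 = 0.1573 m³/s
Q = Σ q = 5.049 m³/s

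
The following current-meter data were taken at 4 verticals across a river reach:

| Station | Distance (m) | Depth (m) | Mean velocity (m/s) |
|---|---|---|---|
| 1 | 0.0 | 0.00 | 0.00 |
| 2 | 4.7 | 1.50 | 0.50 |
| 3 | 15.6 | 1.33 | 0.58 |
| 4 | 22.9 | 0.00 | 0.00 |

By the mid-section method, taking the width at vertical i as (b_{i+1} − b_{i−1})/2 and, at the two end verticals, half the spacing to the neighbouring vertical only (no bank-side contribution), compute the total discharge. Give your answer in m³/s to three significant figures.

12.9 m³/s

w_2 = (15.6 − 0.0)/2 = 7.8 m; q_2 = 0.50 × 1.50 × 7.8 = 5.850 m³/s
w_3 = (22.9 − 4.7)/2 = 9.1 m; q_3 = 0.58 × 1.33 × 9.1 = 7.020 m³/s
Stations 1, 4 contribute zero (depth or velocity is 0).
Q = Σ qᵢ = 12.87 m³/s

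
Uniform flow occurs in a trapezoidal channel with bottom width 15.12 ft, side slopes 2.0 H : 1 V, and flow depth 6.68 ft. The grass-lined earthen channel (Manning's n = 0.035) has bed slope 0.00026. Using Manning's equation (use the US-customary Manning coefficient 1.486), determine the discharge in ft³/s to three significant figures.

A = (b + z·y)·y = (15.12 + 2.0×6.68)×6.68 = 190.2 ft²
P = b + 2y√(1+z²) = 15.12 + 2×6.68×√(1+2.0²) = 44.99 ft
R = A/P = 190.2/44.99 = 4.228 ft
Q = (1.486/n)·A·R^(2/3)·S^(1/2) = (1.486/0.035) × 190.2 × 4.228^(2/3) × 0.00026^(1/2) = 340.6 ft³/s

341 ft³/s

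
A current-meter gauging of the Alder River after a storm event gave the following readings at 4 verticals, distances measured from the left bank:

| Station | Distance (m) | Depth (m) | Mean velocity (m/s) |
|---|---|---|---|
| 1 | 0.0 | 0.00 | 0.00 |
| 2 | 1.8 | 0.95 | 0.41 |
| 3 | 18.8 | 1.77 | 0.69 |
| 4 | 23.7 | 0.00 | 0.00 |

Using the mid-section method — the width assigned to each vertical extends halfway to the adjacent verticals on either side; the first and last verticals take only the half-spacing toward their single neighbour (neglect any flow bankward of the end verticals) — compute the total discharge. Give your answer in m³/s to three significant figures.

17.0 m³/s

w_2 = (18.8 − 0.0)/2 = 9.4 m; q_2 = 0.41 × 0.95 × 9.4 = 3.661 m³/s
w_3 = (23.7 − 1.8)/2 = 10.95 m; q_3 = 0.69 × 1.77 × 10.95 = 13.37 m³/s
Stations 1, 4 contribute zero (depth or velocity is 0).
Q = Σ qᵢ = 17.03 m³/s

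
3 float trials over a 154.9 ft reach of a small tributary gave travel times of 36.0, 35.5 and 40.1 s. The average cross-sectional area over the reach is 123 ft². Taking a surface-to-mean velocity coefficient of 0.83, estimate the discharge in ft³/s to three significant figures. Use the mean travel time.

t̄ = (36.0 + 35.5 + 40.1) / 3 = 37.2 s
v_surface = L / t̄ = 154.9 / 37.2 = 4.164 ft/s
v_mean = 0.83 × 4.164 = 3.456 ft/s
Q = A × v_mean = 123 × 3.456 = 425.1 ft³/s

425 ft³/s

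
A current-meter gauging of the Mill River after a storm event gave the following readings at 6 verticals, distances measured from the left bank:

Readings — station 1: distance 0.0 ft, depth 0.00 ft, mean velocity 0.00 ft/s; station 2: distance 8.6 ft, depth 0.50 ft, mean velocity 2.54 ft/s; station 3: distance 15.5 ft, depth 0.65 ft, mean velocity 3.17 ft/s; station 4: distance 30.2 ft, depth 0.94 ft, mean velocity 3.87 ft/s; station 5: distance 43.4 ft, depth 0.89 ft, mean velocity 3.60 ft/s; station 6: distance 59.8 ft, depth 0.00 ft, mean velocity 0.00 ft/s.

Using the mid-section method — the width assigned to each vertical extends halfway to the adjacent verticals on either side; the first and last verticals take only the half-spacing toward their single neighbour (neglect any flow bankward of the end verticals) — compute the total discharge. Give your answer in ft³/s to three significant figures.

130 ft³/s

w_2 = (15.5 − 0.0)/2 = 7.75 ft; q_2 = 2.54 × 0.50 × 7.75 = 9.843 ft³/s
w_3 = (30.2 − 8.6)/2 = 10.8 ft; q_3 = 3.17 × 0.65 × 10.8 = 22.25 ft³/s
w_4 = (43.4 − 15.5)/2 = 13.95 ft; q_4 = 3.87 × 0.94 × 13.95 = 50.75 ft³/s
w_5 = (59.8 − 30.2)/2 = 14.8 ft; q_5 = 3.60 × 0.89 × 14.8 = 47.42 ft³/s
Stations 1, 6 contribute zero (depth or velocity is 0).
Q = Σ qᵢ = 130.3 ft³/s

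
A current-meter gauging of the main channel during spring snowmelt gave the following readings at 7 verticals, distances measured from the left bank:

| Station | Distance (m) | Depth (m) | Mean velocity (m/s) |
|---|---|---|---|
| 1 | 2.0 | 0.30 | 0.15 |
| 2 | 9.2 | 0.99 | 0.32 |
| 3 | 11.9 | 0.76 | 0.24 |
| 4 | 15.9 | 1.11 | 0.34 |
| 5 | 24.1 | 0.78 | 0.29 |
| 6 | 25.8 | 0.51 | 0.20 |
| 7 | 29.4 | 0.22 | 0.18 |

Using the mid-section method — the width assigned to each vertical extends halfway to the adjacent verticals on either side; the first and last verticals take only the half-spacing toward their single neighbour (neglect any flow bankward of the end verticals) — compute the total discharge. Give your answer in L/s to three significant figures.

6100 L/s

w_1 = (9.2 − 2.0)/2 = 3.6 m; q_1 = 0.15 × 0.30 × 3.6 = 0.1620 m³/s
w_2 = (11.9 − 2.0)/2 = 4.95 m; q_2 = 0.32 × 0.99 × 4.95 = 1.568 m³/s
w_3 = (15.9 − 9.2)/2 = 3.35 m; q_3 = 0.24 × 0.76 × 3.35 = 0.6110 m³/s
w_4 = (24.1 − 11.9)/2 = 6.1 m; q_4 = 0.34 × 1.11 × 6.1 = 2.302 m³/s
w_5 = (25.8 − 15.9)/2 = 4.95 m; q_5 = 0.29 × 0.78 × 4.95 = 1.120 m³/s
w_6 = (29.4 − 24.1)/2 = 2.65 m; q_6 = 0.20 × 0.51 × 2.65 = 0.2703 m³/s
w_7 = (29.4 − 25.8)/2 = 1.8 m; q_7 = 0.18 × 0.22 × 1.8 = 0.07128 m³/s
Q = Σ qᵢ = 6.105 m³/s
= 6.105 × 1000 = 6105 L/s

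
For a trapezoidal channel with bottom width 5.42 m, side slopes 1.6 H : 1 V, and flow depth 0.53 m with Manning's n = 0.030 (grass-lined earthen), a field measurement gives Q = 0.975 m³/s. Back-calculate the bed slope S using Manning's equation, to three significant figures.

A = (b + z·y)·y = (5.42 + 1.6×0.53)×0.53 = 3.322 m²
P = b + 2y√(1+z²) = 5.42 + 2×0.53×√(1+1.6²) = 7.420 m
R = A/P = 3.322/7.420 = 0.4477 m
S = (Q·n / (1·A·R^(2/3)))² = (0.975×0.030 / (1×3.322×0.5852))² = 0.0002263

0.000226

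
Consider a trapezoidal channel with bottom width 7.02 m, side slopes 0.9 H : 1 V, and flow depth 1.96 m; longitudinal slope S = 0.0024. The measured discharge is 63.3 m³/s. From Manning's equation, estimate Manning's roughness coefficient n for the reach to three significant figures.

0.0167

A = (b + z·y)·y = (7.02 + 0.9×1.96)×1.96 = 17.22 m²
P = b + 2y√(1+z²) = 7.02 + 2×1.96×√(1+0.9²) = 12.29 m
R = A/P = 17.22/12.29 = 1.400 m
n = (1/Q)·A·R^(2/3)·S^(1/2) = (1/63.3) × 17.22 × 1.252 × 0.04899 = 0.01668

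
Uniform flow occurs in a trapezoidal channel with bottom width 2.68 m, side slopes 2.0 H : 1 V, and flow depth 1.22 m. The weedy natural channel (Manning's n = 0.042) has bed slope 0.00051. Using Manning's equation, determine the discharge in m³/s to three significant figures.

A = (b + z·y)·y = (2.68 + 2.0×1.22)×1.22 = 6.246 m²
P = b + 2y√(1+z²) = 2.68 + 2×1.22×√(1+2.0²) = 8.136 m
R = A/P = 6.246/8.136 = 0.7677 m
Q = (1/n)·A·R^(2/3)·S^(1/2) = (1/0.042) × 6.246 × 0.7677^(2/3) × 0.00051^(1/2) = 2.816 m³/s

2.82 m³/s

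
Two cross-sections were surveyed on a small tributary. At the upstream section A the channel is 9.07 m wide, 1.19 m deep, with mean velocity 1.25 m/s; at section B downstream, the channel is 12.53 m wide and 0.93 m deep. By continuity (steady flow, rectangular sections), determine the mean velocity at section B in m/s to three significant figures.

Q = A₁V₁ = (9.07×1.19) × 1.25 = 13.49 m³/s
A₂ = 12.53 × 0.93 = 11.65 m²
V₂ = Q/A₂ = 13.49/11.65 = 1.158 m/s

1.16 m/s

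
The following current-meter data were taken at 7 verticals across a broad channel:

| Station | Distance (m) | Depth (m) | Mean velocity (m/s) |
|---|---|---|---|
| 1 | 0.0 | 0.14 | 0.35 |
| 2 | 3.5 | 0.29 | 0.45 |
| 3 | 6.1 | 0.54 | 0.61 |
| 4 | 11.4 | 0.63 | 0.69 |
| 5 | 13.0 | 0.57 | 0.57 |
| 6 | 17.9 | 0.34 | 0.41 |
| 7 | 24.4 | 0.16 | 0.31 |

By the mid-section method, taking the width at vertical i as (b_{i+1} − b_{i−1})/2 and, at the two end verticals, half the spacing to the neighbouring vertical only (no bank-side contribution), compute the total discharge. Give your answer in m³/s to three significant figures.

5.30 m³/s

w_1 = (3.5 − 0.0)/2 = 1.75 m; q_1 = 0.35 × 0.14 × 1.75 = 0.08575 m³/s
w_2 = (6.1 − 0.0)/2 = 3.05 m; q_2 = 0.45 × 0.29 × 3.05 = 0.3980 m³/s
w_3 = (11.4 − 3.5)/2 = 3.95 m; q_3 = 0.61 × 0.54 × 3.95 = 1.301 m³/s
w_4 = (13.0 − 6.1)/2 = 3.45 m; q_4 = 0.69 × 0.63 × 3.45 = 1.500 m³/s
w_5 = (17.9 − 11.4)/2 = 3.25 m; q_5 = 0.57 × 0.57 × 3.25 = 1.056 m³/s
w_6 = (24.4 − 13.0)/2 = 5.7 m; q_6 = 0.41 × 0.34 × 5.7 = 0.7946 m³/s
w_7 = (24.4 − 17.9)/2 = 3.25 m; q_7 = 0.31 × 0.16 × 3.25 = 0.1612 m³/s
Q = Σ qᵢ = 5.296 m³/s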